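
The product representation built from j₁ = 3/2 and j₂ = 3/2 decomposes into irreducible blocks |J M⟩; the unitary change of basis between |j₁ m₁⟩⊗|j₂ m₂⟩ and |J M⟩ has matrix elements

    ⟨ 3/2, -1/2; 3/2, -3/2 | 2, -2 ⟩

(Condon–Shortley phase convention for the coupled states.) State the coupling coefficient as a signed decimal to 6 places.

+√(1/2) ≈ +0.707107

√[5·1!2!2!/6! · 1!2!0!3!0!4!] = √(8)
  +(−1)^0/∏(0,1,2,0,0,2)! = 1/4  (running 1/4)
⟨..|..⟩ = √(8)·(1/4) = +0.707107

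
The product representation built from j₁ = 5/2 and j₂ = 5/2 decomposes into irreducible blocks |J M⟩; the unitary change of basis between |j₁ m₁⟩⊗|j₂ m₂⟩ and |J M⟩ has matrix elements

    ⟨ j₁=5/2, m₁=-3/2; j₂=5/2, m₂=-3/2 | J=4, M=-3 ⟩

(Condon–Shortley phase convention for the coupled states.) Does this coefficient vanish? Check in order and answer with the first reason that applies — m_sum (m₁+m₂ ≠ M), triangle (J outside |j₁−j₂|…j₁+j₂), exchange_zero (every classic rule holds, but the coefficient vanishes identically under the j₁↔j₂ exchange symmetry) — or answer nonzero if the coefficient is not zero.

m-sum: m₁+m₂ = -3/2+(-3/2) = -3, M = -3  ✓
triangle: |j₁−j₂| = 0 ≤ J = 4 ≤ j₁+j₂ = 5  ✓
exchange: j₁=j₂ and m₁=m₂, and (−1)^(j₁+j₂−J) = (−1)^1 = −1 forces ⟨j₁m₁;j₂m₂|JM⟩ = −⟨j₂m₂;j₁m₁|JM⟩ = −⟨j₁m₁;j₂m₂|JM⟩ ⇒ the coefficient vanishes identically
Racah sum check: Σ_k collapses to 0 ⇒ CG = 0

exchange_zero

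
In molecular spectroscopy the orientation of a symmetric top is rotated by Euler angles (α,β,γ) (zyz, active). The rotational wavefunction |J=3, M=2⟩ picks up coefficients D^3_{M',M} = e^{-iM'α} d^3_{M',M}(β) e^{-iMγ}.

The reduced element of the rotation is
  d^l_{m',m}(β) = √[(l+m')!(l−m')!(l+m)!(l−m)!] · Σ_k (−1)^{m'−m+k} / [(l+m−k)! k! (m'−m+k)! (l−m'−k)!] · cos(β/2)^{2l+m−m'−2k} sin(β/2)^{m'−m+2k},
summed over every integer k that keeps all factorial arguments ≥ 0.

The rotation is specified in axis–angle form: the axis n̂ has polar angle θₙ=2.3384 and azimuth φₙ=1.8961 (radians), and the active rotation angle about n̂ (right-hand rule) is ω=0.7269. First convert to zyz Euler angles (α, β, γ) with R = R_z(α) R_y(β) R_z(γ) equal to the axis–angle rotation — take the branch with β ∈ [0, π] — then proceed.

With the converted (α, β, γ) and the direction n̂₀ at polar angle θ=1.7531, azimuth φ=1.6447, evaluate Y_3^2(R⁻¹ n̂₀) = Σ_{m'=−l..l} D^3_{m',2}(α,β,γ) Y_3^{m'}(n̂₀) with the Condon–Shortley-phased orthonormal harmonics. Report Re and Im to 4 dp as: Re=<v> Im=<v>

Axis–angle → zyz. n̂ = (sinθₙcosφₙ, sinθₙsinφₙ, cosθₙ) = (-0.229974, +0.681838, -0.694413), ω = 0.7269.
R = I cosω + sinω [n̂]ₓ + (1−cosω) n̂n̂ᵀ gives
  R = [+0.760606, +0.421842, +0.493485; -0.501111, +0.864748, +0.033154; -0.412754, -0.272508, +0.869122]
β = atan2(√(R₁₃²+R₂₃²), R₃₃) = 0.517371; α = atan2(R₂₃, R₁₃) mod 2π = 0.067083; γ = atan2(R₃₂, −R₃₁) mod 2π = 5.699660
Need the full column D^3_{m',2} for m'=−3..3 at α=0.0671, β=0.5174, γ=5.6997.
cos(β/2)=0.966727, sin(β/2)=0.255810
d^3_{-3,2}: single k=5 term ⇒ +0.002594;  D = +0.000522+0.002541i
d^3_{-2,2}: k∈[4..5] ⇒ +0.020010 -0.000280 = +0.019730;  D = +0.005255+0.019017i
d^3_{-1,2}: k∈[3..4] ⇒ +0.095652 -0.003349 = +0.092303;  D = +0.030492+0.087122i
d^3_{0,2}: k∈[2..3] ⇒ +0.313049 -0.021920 = +0.291129;  D = +0.114375+0.267721i
d^3_{1,2}: k∈[1..2] ⇒ +0.683026 -0.095652 = +0.587374;  D = +0.266448+0.523463i
d^3_{2,2}: k∈[0..1] ⇒ +0.816250 -0.285773 = +0.530477;  D = +0.271786+0.455563i
d^3_{3,2}: single k=0 term ⇒ -0.529070;  D = -0.300912-0.435163i
Y_3^{m'}(θ=1.7531,φ=1.6447) and Σ D·Y over m':
  (+0.0005+0.0025i)·(+0.0873+0.3871i)  (+0.0053+0.0190i)·(+0.1772-0.0264i)  (+0.0305+0.0871i)·(+0.0196+0.2649i)  (+0.1144+0.2677i)·(+0.1918+0.0000i)  (+0.2664+0.5235i)·(-0.0196+0.2649i)  (+0.2718+0.4556i)·(+0.1772+0.0264i)  (-0.3009-0.4352i)·(-0.0873+0.3871i)
Y_3^2(R⁻¹ n̂) = +0.086949+0.134512i

Re=0.0869 Im=0.1345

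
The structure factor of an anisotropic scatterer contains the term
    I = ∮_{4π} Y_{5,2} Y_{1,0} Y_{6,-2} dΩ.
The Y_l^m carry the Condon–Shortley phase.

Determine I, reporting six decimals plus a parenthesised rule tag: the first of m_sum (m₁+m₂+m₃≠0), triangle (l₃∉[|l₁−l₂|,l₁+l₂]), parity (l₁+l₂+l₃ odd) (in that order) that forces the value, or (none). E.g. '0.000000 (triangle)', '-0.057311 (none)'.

0.231133 (none)

m-sum 0 ✓  L=12 even ✓  4≤6≤6 ✓
Π(2lᵢ+1) = 11×3×13 = 429
triangle coeff Δ(5,1,6) = 1/858
Σ_t [0,0]: t=0:+1/14400 = 1/14400
(3j)²=6/143 [(5 1 6; 0 0 0)], sign=+1
Σ_t [0,0]: t=0:+1/30240 = 1/30240
(3j)²=16/429 [(5 1 6; 2 0 -2)], sign=+1
⇒ 4πI² = 96/143
I = (+1)√(96/143/(4π)) = 0.23113338
No selection rule forces the value: the integral is nonzero (none).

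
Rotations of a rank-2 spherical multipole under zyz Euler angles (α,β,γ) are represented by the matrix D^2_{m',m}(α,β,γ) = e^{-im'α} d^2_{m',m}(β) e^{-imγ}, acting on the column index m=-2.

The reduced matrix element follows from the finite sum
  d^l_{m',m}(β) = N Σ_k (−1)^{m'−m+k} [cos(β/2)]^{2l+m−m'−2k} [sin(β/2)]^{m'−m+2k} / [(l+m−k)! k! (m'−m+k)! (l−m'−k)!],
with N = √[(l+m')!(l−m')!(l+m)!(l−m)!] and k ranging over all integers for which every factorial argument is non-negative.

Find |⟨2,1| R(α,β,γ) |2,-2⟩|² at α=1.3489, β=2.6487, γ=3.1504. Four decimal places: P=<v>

P=0.1980

Split into d^2_{1,-2}(β=2.6487) × two z-phases.
With c≡cos(β/2)=0.243959 and s≡sin(β/2)=0.969785, N=[6·1·1·24]^{1/2}=12.000000
Admissible k: 0..0 (factorial args all ≥0)
  k=0: (−1)^3·12.0000/(6)·0.2440^1·0.9698^3 = -0.445015
d^2_{1,-2}(2.6487) = -0.445015
|D^2_{1,-2}|² = |d^2_{1,-2}(β)|² = (-0.445015)² = 0.198038 (the z-rotation phases have unit modulus)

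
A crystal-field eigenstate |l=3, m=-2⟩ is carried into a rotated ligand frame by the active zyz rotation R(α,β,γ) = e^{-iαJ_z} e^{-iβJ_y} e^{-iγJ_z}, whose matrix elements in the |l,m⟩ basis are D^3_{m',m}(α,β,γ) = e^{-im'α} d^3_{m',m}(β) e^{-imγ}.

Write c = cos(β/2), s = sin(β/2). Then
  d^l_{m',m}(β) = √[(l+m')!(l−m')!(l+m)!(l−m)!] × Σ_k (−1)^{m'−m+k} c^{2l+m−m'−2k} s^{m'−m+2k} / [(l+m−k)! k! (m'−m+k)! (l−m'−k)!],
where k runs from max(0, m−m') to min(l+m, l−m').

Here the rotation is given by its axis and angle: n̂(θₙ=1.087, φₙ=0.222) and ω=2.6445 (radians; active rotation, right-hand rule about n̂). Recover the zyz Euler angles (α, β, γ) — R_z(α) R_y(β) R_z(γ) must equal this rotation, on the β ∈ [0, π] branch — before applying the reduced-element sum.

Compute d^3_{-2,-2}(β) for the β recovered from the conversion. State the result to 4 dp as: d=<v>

d=-0.2378

Axis–angle → zyz. n̂ = (sinθₙcosφₙ, sinθₙsinφₙ, cosθₙ) = (+0.863511, +0.194912, +0.465143), ω = 2.6445.
R = I cosω + sinω [n̂]ₓ + (1−cosω) n̂n̂ᵀ gives
  R = [+0.522085, +0.094434, +0.847649; +0.538061, -0.807589, -0.241433; +0.661753, +0.582136, -0.472442]
β = atan2(√(R₁₃²+R₂₃²), R₃₃) = 2.062855; α = atan2(R₂₃, R₁₃) mod 2π = 6.005707; γ = atan2(R₃₂, −R₃₁) mod 2π = 2.420114
d^3_{-2,-2}(β=2.0629) via the finite sum:
With c≡cos(β/2)=0.513594 and s≡sin(β/2)=0.858033, N=[1·120·1·120]^{1/2}=120.000000
The bounds max(0,m−m')=0 and min(l+m,l−m')=1 give 2 terms
  k=0: (−1)^0·120.0000/(120)·0.5136^6·0.8580^0 = +0.018354
  k=1: (−1)^1·120.0000/(24)·0.5136^4·0.8580^2 = -0.256129
d^3_{-2,-2}(2.0629) = +0.018354 -0.256129 = -0.237776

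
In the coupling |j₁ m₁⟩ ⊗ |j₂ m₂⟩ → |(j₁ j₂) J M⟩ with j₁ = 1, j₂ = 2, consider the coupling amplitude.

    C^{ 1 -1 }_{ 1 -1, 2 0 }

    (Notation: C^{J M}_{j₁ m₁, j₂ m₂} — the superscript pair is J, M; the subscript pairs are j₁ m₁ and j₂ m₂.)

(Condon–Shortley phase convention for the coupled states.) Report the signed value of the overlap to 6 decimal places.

√[3·2!0!2!/5! · 0!2!2!2!0!2!] = √(8/5)
  +(−1)^2/∏(2,0,0,0,0,2)! = 1/4  (running 1/4)
⟨..|..⟩ = √(8/5)·(1/4) = +0.316228

+0.316228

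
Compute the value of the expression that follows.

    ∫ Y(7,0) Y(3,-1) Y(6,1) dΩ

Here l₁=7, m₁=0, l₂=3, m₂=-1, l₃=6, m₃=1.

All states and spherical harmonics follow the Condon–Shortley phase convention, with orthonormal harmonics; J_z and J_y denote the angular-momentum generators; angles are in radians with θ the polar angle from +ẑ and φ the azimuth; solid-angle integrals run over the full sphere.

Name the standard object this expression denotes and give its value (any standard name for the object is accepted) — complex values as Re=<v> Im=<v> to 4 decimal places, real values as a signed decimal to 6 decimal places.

Gaunt coefficient, +0.006417

This is a Gaunt coefficient — the integral of a triple product of spherical harmonics over the sphere.
Checks pass: Σm=0; 16 even; l₃=6∈[4,10].
(2·7+1)(2·3+1)(2·6+1) = 1365
Δ: 4! 10! 2! / 17! → 1/2042040
sum: t=1:−1/207360 t=2:+1/57600 t=3:−1/207360 = 1/129600
3j²(7 3 6; 0 0 0) = Δ·Π!·Σ² = 168/12155  (sign +1)
sum: t=0:+1/1451520 t=1:−1/103680 t=2:+1/115200 = -1/3628800
3j²(7 3 6; 0 -1 1) = Δ·Π!·Σ² = 1/36465  (sign +1)
combine: 4πI² = 1365·168/12155·1/36465 = 1176/2272985
take √, sign +1: I = 0.00641653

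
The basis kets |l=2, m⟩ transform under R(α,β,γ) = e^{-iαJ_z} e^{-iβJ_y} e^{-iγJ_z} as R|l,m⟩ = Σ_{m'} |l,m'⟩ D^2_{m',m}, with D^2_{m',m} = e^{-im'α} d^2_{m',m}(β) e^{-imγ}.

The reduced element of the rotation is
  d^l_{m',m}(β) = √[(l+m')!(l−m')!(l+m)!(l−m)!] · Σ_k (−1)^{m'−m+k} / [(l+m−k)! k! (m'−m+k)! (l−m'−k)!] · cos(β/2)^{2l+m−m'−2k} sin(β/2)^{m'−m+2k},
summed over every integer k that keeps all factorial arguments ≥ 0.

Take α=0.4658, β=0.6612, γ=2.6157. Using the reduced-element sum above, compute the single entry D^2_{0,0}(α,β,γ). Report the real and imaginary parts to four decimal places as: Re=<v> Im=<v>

Re=0.4344 Im=0.0000

Split into d^2_{0,0}(β=0.6612) × two z-phases.
Half-angle: c=0.945848, s=0.324611. N=√(2·2·2·2)=4.000000
The bounds max(0,m−m')=0 and min(l+m,l−m')=2 give 3 terms
  k=0: (−1)^0·4.0000/(4)·0.9458^4·0.3246^0 = +0.800359
  k=1: (−1)^1·4.0000/(1)·0.9458^2·0.3246^2 = -0.377075
  k=2: (−1)^2·4.0000/(4)·0.9458^0·0.3246^4 = +0.011103
d^2_{0,0}(0.6612) = +0.800359 -0.377075 +0.011103 = +0.434387
Attach z-rotation phases: D = e^{-i(0)(0.4658)}·(+0.434387)·e^{-i(0)(2.6157)} = +0.434387+0.000000i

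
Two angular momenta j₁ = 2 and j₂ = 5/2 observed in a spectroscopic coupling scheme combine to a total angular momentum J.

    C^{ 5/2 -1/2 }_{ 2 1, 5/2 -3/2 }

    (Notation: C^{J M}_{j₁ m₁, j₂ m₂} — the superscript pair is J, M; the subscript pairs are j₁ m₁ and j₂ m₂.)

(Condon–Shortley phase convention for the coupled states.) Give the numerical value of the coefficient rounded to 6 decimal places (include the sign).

triangle: 2!*2!*3!/8! = 24/40320
(j±m)!: 3!*1!*1!*4!*2!*3! = 1728
prefactor² = (2J+1)*Δ*N² = 216/35
  k=0: +1/(0!*2!*1!*1!*1!*2!) = 1/4
  k=1: −1/(1!*1!*0!*0!*2!*3!) = -1/12
Σ = 1/6  ⇒  CG² = 216/35*(1/6)² = 6/35
CG = +√(6/35) = +0.414039

+0.414039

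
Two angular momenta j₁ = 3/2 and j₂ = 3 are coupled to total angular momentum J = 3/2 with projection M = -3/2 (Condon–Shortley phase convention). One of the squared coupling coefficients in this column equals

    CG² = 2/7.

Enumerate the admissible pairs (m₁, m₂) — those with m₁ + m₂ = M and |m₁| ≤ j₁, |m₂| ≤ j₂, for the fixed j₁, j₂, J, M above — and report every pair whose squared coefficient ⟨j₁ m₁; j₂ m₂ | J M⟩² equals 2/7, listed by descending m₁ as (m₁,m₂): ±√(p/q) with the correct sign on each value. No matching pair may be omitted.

Admissible pairs with m₁+m₂ = M = -3/2: (-3/2,0), (-1/2,-1), (1/2,-2), (3/2,-3)
  (m₁,m₂)=(3/2,-3): CG² = 4/7, CG = +√(4/7)
  (m₁,m₂)=(1/2,-2): CG² = 2/7, CG = −√(2/7)   ← matches the target
  (m₁,m₂)=(-1/2,-1): CG² = 4/35, CG = +√(4/35)
  (m₁,m₂)=(-3/2,0): CG² = 1/35, CG = −√(1/35)
Pairs with CG² = 2/7: (1/2,-2): −√(2/7)

(1/2,-2): −√(2/7)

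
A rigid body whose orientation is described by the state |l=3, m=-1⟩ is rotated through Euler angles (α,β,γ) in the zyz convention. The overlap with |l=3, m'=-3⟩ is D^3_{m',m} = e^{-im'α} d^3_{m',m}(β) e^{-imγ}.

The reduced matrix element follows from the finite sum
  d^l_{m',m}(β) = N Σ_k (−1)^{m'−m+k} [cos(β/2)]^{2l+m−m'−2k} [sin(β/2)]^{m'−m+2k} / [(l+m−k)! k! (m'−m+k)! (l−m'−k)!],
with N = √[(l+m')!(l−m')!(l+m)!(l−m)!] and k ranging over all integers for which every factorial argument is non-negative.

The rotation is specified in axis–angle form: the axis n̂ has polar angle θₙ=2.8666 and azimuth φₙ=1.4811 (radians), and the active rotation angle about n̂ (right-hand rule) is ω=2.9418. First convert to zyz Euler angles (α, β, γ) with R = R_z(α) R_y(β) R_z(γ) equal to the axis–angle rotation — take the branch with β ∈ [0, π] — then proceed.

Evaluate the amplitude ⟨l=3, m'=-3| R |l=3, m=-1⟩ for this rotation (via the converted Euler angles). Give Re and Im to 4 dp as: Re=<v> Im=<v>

Re=0.2362 Im=0.0567

Axis–angle → zyz. n̂ = (sinθₙcosφₙ, sinθₙsinφₙ, cosθₙ) = (+0.024323, +0.270448, -0.962427), ω = 2.9418.
R = I cosω + sinω [n̂]ₓ + (1−cosω) n̂n̂ᵀ gives
  R = [-0.978936, +0.204035, +0.007321; -0.177984, -0.835278, -0.520223; -0.100028, -0.510568, +0.853999]
β = atan2(√(R₁₃²+R₂₃²), R₃₃) = 0.547173; α = atan2(R₂₃, R₁₃) mod 2π = 4.726461; γ = atan2(R₃₂, −R₃₁) mod 2π = 4.905854
First d^3_{-3,-1}(β=0.5472), then the phase factors e^{-i(-3)α} and e^{-i(-1)γ}:
With c≡cos(β/2)=0.962808 and s≡sin(β/2)=0.270186, N=[1·720·2·24]^{1/2}=185.903201
k∈{2} keeps every argument non-negative
  k=2: (−1)^0·185.9032/(48)·0.9628^4·0.2702^2 = +0.242958
d^3_{-3,-1}(0.5472) = +0.242958
D = (-0.042205+0.999109i)·(+0.242958)·(+0.192261-0.981344i) = +0.236241+0.056732i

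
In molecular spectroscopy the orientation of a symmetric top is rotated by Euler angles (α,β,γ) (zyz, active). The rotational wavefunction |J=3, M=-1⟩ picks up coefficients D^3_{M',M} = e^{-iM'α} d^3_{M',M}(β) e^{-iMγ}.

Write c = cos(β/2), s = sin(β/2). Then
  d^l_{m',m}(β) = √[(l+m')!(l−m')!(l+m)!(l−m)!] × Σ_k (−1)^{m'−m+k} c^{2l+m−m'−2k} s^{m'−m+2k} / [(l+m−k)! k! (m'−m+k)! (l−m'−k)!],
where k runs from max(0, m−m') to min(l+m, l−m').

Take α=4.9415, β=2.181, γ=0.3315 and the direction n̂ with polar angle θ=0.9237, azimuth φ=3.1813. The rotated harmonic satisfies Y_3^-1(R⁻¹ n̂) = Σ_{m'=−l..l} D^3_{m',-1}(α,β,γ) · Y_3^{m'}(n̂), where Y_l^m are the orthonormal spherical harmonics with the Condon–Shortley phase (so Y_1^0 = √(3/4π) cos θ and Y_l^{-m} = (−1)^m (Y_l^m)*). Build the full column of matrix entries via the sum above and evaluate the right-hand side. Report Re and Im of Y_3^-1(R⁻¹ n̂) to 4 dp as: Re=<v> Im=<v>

Re=-0.0203 Im=0.0192

Need the full column D^3_{m',-1} for m'=−3..3 at α=4.9415, β=2.1810, γ=0.3315.
cos(β/2)=0.462042, sin(β/2)=0.886858
d^3_{-3,-1}: single k=2 term ⇒ +0.138829;  D = -0.118212+0.072796i
d^3_{-2,-1}: k∈[1..2] ⇒ +0.059056 -0.435148 = -0.376092;  D = +0.264785+0.267085i
d^3_{-1,-1}: k∈[0..2] ⇒ +0.009729 -0.286764 +0.792375 = +0.515341;  D = +0.274009-0.436458i
d^3_{0,-1}: k∈[0..2] ⇒ -0.064692 +0.715021 -0.878097 = -0.227769;  D = -0.215368-0.074130i
d^3_{1,-1}: k∈[0..2] ⇒ +0.215073 -1.056500 +0.486547 = -0.354880;  D = +0.036272-0.353021i
d^3_{2,-1}: k∈[0..1] ⇒ -0.435148 +0.801589 = +0.366442;  D = -0.363503+0.046312i
d^3_{3,-1}: single k=0 term ⇒ +0.511476;  D = -0.178183-0.479435i
Y_3^{m'}(θ=0.9237,φ=3.1813) and Σ D·Y over m':
  (-0.1182+0.0728i)·(-0.2104+0.0252i)  (+0.2648+0.2671i)·(+0.3910-0.0311i)  (+0.2740-0.4365i)·(-0.2106+0.0084i)  (-0.2154-0.0741i)·(-0.2661+0.0000i)  (+0.0363-0.3530i)·(+0.2106+0.0084i)  (-0.3635+0.0463i)·(+0.3910+0.0311i)  (-0.1782-0.4794i)·(+0.2104+0.0252i)
Y_3^-1(R⁻¹ n̂) = -0.020251+0.019218i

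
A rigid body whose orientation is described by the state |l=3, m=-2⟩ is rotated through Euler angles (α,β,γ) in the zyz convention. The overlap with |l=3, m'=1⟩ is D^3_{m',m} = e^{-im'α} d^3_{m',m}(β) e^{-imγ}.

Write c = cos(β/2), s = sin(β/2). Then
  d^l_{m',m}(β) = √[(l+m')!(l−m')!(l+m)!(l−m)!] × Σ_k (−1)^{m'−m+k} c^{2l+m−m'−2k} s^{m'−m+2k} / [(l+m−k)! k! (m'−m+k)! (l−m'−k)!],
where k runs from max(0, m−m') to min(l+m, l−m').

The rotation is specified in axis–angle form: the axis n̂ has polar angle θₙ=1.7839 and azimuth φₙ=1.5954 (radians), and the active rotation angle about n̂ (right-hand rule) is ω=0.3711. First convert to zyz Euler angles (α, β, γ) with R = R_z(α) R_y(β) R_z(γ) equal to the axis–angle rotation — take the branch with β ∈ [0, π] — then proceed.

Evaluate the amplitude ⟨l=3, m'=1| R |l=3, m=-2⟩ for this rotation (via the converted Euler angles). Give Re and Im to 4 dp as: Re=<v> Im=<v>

Axis–angle → zyz. n̂ = (sinθₙcosφₙ, sinθₙsinφₙ, cosθₙ) = (-0.024045, +0.977083, -0.211494), ω = 0.3711.
R = I cosω + sinω [n̂]ₓ + (1−cosω) n̂n̂ᵀ gives
  R = [+0.931968, +0.075097, +0.354676; -0.078296, +0.996916, -0.005347; -0.353984, -0.022786, +0.934974]
β = atan2(√(R₁₃²+R₂₃²), R₃₃) = 0.362611; α = atan2(R₂₃, R₁₃) mod 2π = 6.268110; γ = atan2(R₃₂, −R₃₁) mod 2π = 6.218903
D^3_{1,-2}(6.2681,0.3626,6.2189) = e^{-i·1·6.2681}·d^3_{1,-2}(0.3626)·e^{-i·-2·6.2189}. Compute d first:
Half-angle: c=0.983609, s=0.180314. N=√(24·2·1·120)=75.894664
Admissible k: 0..1 (factorial args all ≥0)
  k=0: (−1)^3·75.8947/(12)·0.9836^3·0.1803^3 = -0.035285
  k=1: (−1)^4·75.8947/(24)·0.9836^1·0.1803^5 = +0.000593
d^3_{1,-2}(0.3626) = -0.035285 +0.000593 = -0.034692
Attach z-rotation phases: D = e^{-i(1)(6.2681)}·(-0.034692)·e^{-i(-2)(6.2189)} = -0.034469+0.003929i

Re=-0.0345 Im=0.0039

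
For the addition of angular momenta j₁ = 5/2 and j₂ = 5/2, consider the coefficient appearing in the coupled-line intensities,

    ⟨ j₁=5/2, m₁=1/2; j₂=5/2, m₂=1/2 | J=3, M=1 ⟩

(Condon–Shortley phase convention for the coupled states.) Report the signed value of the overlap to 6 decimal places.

−√(4/15) ≈ -0.516398

triangle: 2!·3!·3!/9! = 72/362880
(j±m)!: 3!·2!·3!·2!·4!·2! = 6912
prefactor² = (2J+1)·Δ·N² = 48/5
  k=0: +1/(0!·2!·2!·3!·1!·0!) = 1/24
  k=1: −1/(1!·1!·1!·2!·2!·1!) = -1/4
  k=2: +1/(2!·0!·0!·1!·3!·2!) = 1/24
Σ = -1/6  ⇒  CG² = 48/5·(-1/6)² = 4/15
CG = −√(4/15) = -0.516398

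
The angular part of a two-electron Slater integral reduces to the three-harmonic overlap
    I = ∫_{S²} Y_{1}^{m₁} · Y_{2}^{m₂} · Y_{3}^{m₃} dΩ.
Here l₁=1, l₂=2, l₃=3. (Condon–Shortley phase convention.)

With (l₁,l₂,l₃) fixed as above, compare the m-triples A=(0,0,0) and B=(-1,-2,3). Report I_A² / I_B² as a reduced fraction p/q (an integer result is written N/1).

3/5

l's match ⇒ only the (l;m) 3-j factors differ between A and B.
A: triangle coeff Δ(1,2,3) = 1/105; Σ_t [0,0]: t=0:+1/4 = 1/4; (3j)²=3/35 [(1 2 3; 0 0 0)], sign=-1
B: triangle coeff Δ(1,2,3) = 1/105; Σ_t [0,0]: t=0:+1/48 = 1/48; (3j)²=1/7 [(1 2 3; -1 -2 3)], sign=+1
I_A²/I_B² = (3/35)/(1/7) = 3/5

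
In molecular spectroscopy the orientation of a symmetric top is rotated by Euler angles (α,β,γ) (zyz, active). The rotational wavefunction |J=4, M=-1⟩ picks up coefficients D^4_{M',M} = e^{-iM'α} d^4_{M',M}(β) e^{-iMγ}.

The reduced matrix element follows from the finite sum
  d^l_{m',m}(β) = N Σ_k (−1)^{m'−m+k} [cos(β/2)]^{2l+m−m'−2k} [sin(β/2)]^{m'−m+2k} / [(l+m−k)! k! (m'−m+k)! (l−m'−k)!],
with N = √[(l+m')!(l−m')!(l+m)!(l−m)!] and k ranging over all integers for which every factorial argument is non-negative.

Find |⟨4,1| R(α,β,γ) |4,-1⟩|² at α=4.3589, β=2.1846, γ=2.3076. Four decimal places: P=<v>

P=0.1667

Split into d^4_{1,-1}(β=2.1846) × two z-phases.
With c≡cos(β/2)=0.460445 and s≡sin(β/2)=0.887688, N=[120·6·6·120]^{1/2}=720.000000
k: max(0,(-1)−(1))=0 … min(4+(-1),4−(1))=3
  k=0: (−1)^2·720.0000/(72)·0.4604^6·0.8877^2 = +0.075091
  k=1: (−1)^3·720.0000/(24)·0.4604^4·0.8877^4 = -0.837286
  k=2: (−1)^4·720.0000/(48)·0.4604^2·0.8877^6 = +1.556000
  k=3: (−1)^5·720.0000/(720)·0.4604^0·0.8877^8 = -0.385553
d^4_{1,-1}(2.1846) = +0.075091 -0.837286 +1.556000 -0.385553 = +0.408252
|D^4_{1,-1}|² = |d^4_{1,-1}(β)|² = (+0.408252)² = 0.166669 (the z-rotation phases have unit modulus)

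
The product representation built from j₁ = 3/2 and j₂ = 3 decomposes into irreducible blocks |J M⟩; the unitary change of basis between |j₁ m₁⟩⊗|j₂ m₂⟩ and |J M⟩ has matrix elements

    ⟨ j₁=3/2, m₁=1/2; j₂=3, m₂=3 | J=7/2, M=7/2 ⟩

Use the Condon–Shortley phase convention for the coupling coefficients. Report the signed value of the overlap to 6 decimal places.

-0.816497  (= −√(2/3))

√[8·1!2!5!/9! · 2!1!6!0!7!0!] = √(38400)
  +(−1)^1/∏(1,0,0,5,2,0)! = -1/240  (running -1/240)
⟨..|..⟩ = √(38400)·(-1/240) = -0.816497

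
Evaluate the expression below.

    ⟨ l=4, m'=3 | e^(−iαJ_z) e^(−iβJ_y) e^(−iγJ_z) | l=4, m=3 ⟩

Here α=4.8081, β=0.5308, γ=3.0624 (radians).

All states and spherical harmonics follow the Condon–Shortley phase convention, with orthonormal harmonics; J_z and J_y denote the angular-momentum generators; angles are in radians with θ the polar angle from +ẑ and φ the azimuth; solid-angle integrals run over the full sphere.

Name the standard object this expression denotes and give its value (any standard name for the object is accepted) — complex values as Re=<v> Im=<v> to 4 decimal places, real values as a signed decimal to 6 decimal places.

Wigner D-matrix element, Re=0.0180 Im=0.3626

This is a Wigner D-matrix element — the rotation-matrix element ⟨l m'| R(α,β,γ) |l m⟩ in the angular-momentum basis.
D^4_{3,3}(4.8081,0.5308,3.0624) = e^{-i·3·4.8081}·d^4_{3,3}(0.5308)·e^{-i·3·3.0624}. Compute d first:
With c≡cos(β/2)=0.964988 and s≡sin(β/2)=0.262295, N=[5040·1·5040·1]^{1/2}=5040.000000
k∈{0,1} keeps every argument non-negative
  k=0: (−1)^0·5040.0000/(5040)·0.9650^8·0.2623^0 = +0.751924
  k=1: (−1)^1·5040.0000/(720)·0.9650^6·0.2623^2 = -0.388875
d^4_{3,3}(0.5308) = +0.751924 -0.388875 = +0.363050
Phases: e^{-i·(3)·4.8081}=-0.283204-0.959060i, e^{-i·(3)·3.0624}=-0.971911-0.235349i ⇒ D=+0.017984+0.362604i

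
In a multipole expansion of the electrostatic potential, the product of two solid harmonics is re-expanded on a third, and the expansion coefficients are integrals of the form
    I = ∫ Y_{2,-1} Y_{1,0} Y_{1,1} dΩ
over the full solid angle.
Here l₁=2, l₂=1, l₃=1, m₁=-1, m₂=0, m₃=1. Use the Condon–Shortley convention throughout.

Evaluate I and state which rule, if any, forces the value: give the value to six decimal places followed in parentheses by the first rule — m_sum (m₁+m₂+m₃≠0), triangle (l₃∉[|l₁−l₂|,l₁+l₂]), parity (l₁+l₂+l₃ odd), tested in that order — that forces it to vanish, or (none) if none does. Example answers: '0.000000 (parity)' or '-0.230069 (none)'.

-0.218510 (none)

m-sum 0 ✓  L=4 even ✓  1≤1≤3 ✓
Π(2lᵢ+1) = 5×3×3 = 45
triangle coeff Δ(2,1,1) = 1/30
Σ_t [1,1]: t=1:−1/1 = -1/1
(3j)²=2/15 [(2 1 1; 0 0 0)], sign=+1
Σ_t [1,1]: t=1:−1/2 = -1/2
(3j)²=1/10 [(2 1 1; -1 0 1)], sign=-1
⇒ 4πI² = 3/5
I = (-1)√(3/5/(4π)) = -0.21850969
No selection rule forces the value: the integral is nonzero (none).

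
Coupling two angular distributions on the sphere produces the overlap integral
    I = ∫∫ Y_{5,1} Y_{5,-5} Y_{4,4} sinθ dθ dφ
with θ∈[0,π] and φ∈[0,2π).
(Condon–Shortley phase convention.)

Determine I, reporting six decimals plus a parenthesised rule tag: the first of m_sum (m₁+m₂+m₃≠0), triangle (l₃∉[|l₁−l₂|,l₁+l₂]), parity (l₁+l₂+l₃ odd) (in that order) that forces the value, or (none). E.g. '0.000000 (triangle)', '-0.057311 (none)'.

Rules hold: Σm=0, L=14 even, 0≤4≤10.
N = 11·11·9 = 1089
Δ = 6!·4!·4!/15! = 1/3153150
Racah Σ t=1..5: t=1:−1/69120 t=2:+1/1728 t=3:−1/576 t=4:+1/1728 t=5:−1/69120 = -7/11520
⇒ 3j(5 5 4; 0 0 0)² = 2/143, sgn -1
Racah Σ t=0..0: t=0:+1/414720 = 1/414720
⇒ 3j(5 5 4; 1 -5 4)² = 2/429, sgn +1
4πI² = N·(3j₀)²·(3jₘ)² = 12/169
I = -1·√(0.0710059/4π) = -0.07516962
No selection rule forces the value: the integral is nonzero (none).

-0.075170 (none)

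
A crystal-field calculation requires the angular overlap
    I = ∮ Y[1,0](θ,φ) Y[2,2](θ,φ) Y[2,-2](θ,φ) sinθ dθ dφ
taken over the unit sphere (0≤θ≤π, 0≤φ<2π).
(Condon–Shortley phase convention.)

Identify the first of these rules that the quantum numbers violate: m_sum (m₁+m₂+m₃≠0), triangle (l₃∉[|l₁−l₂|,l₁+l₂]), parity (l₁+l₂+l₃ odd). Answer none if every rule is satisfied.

parity

m₁+m₂+m₃ = 0 + 2 − 2 = 0  ✓
triangle: |1−2|=1 ≤ l₃=2 ≤ 1+2=3  ✓
parity: l₁+l₂+l₃ = 5 is odd  ✗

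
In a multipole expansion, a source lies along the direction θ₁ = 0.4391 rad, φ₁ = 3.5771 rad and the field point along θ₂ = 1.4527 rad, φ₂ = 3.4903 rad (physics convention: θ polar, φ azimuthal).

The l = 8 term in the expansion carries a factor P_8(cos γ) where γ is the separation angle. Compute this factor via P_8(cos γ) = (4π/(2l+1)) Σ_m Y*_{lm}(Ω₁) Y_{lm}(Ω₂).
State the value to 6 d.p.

Addition theorem: P_8(cos γ) = (4π/17) Σ_m Y*_{lm}(Ω₁) Y_{lm}(Ω₂), m = −8…8:
  m=-8: (-0.000518, -0.000185) × (-0.457525, -0.168013) = (0.000206, 0.000172)  (running Σ = (0.000206, 0.000172))
  m=-7: (0.004663, -0.000435) × (0.176825, 0.149131) = (0.000889, 0.000618)  (running Σ = (0.001095, 0.000790))
  m=-6: (-0.021662, 0.012650) × (0.142364, 0.247812) = (-0.006219, -0.003567)  (running Σ = (-0.005123, -0.002777))
  m=-5: (0.054133, -0.077992) × (-0.044395, -0.254441) = (-0.022248, -0.010311)  (running Σ = (-0.027371, -0.013088))
  m=-4: (-0.043922, 0.253992) × (0.037524, -0.211041) = (0.051955, 0.018800)  (running Σ = (0.024583, 0.005712))
  m=-3: (-0.124967, -0.461808) × (-0.133607, 0.230840) = (0.123300, 0.032853)  (running Σ = (0.147884, 0.038565))
  m=-2: (0.326224, 0.387478) × (-0.138740, 0.116248) = (-0.090304, -0.015836)  (running Σ = (0.057580, 0.022729))
  m=-1: (-0.046277, -0.021533) × (0.253047, -0.091999) = (-0.013691, -0.001191)  (running Σ = (0.043888, 0.021538))
  m=0: (-0.473820, -0.000000) × (0.170942, 0.000000) = (-0.080996, -0.000000)  (running Σ = (-0.037108, 0.021538))
  m=1: (0.046277, -0.021533) × (-0.253047, -0.091999) = (-0.013691, 0.001191)  (running Σ = (-0.050799, 0.022729))
  m=2: (0.326224, -0.387478) × (-0.138740, -0.116248) = (-0.090304, 0.015836)  (running Σ = (-0.141103, 0.038565))
  m=3: (0.124967, -0.461808) × (0.133607, 0.230840) = (0.123300, -0.032853)  (running Σ = (-0.017803, 0.005712))
  m=4: (-0.043922, -0.253992) × (0.037524, 0.211041) = (0.051955, -0.018800)  (running Σ = (0.034152, -0.013088))
  m=5: (-0.054133, -0.077992) × (0.044395, -0.254441) = (-0.022248, 0.010311)  (running Σ = (0.011904, -0.002777))
  m=6: (-0.021662, -0.012650) × (0.142364, -0.247812) = (-0.006219, 0.003567)  (running Σ = (0.005686, 0.000790))
  m=7: (-0.004663, -0.000435) × (-0.176825, 0.149131) = (0.000889, -0.000618)  (running Σ = (0.006575, 0.000172))
  m=8: (-0.000518, 0.000185) × (-0.457525, 0.168013) = (0.000206, -0.000172)  (running Σ = (0.006781, 0.000000))
Σ over m = (0.006781, 0.000000); ×(4π/17) → (0.005012, 0.000000). Real part: 0.005012

0.005012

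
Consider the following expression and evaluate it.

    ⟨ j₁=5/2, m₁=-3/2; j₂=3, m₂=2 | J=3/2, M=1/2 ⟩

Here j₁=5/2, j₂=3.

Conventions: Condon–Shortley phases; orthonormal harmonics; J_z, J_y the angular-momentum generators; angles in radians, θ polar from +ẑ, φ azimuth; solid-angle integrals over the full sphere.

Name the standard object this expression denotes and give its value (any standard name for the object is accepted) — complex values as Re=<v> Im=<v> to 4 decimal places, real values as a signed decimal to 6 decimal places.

This is a Clebsch–Gordan (vector-coupling) coefficient.
j₁+j₂−J=4  J+j₁−j₂=1  J−j₁+j₂=2  j₁+j₂+J+1=8
(j₁±m₁, j₂±m₂, J±M) = (1,4,5,1,2,1)
P² = 192/7
sum k=3..4:
  [3] −1/12 = -1/12
  [4] +1/24 = 1/24
S = -1/24
C² = P²·S² = 1/21 ; C = -0.218218

Clebsch–Gordan coefficient, −√(1/21) ≈ -0.218218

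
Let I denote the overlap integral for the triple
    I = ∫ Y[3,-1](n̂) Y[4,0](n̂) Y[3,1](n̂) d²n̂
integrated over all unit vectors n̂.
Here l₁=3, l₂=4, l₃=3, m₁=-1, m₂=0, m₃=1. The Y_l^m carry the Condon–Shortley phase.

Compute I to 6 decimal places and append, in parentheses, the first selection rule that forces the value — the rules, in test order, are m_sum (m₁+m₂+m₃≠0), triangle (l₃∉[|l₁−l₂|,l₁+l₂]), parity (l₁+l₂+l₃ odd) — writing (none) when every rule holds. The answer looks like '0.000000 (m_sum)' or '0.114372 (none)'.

Checks pass: Σm=0; 10 even; l₃=3∈[1,7].
(2·3+1)(2·4+1)(2·3+1) = 441
Δ: 4! 2! 4! / 11! → 1/34650
sum: t=1:−1/72 t=2:+1/16 t=3:−1/72 = 5/144
3j²(3 4 3; 0 0 0) = Δ·Π!·Σ² = 2/77  (sign -1)
sum: t=2:+1/32 t=3:−1/36 t=4:+1/1152 = 5/1152
3j²(3 4 3; -1 0 1) = Δ·Π!·Σ² = 1/1386  (sign +1)
combine: 4πI² = 441·2/77·1/1386 = 1/121
take √, sign -1: I = -0.02564498
No selection rule forces the value: the integral is nonzero (none).

-0.025645 (none)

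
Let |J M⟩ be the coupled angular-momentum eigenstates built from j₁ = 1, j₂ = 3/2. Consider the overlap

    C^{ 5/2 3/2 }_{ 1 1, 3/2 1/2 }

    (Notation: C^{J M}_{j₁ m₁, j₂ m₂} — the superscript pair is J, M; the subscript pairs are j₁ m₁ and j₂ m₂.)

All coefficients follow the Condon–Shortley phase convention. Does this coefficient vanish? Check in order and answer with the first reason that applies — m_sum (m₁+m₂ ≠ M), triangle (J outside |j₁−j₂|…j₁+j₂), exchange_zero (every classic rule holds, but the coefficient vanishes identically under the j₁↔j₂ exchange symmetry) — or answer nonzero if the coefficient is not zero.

m-sum: m₁+m₂ = 1+1/2 = 3/2, M = 3/2  ✓
triangle: |j₁−j₂| = 1/2 ≤ J = 5/2 ≤ j₁+j₂ = 5/2  ✓
exchange: j₁≠j₂ or m₁≠m₂ — the exchange symmetry imposes no constraint here
value check: CG = +√(3/5) = +0.774597 ≠ 0

nonzero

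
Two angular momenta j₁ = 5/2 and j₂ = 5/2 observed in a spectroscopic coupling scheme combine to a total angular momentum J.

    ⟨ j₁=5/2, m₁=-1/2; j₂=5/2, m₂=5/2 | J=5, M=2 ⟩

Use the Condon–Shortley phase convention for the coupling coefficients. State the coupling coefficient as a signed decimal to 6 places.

+√(1/12) = +0.288675

j₁+j₂−J=0  J+j₁−j₂=5  J−j₁+j₂=5  j₁+j₂+J+1=11
(j₁±m₁, j₂±m₂, J±M) = (2,3,5,0,7,3)
P² = 172800
sum k=0..0:
  [0] +1/1440 = 1/1440
S = 1/1440
C² = P²·S² = 1/12 ; C = +0.288675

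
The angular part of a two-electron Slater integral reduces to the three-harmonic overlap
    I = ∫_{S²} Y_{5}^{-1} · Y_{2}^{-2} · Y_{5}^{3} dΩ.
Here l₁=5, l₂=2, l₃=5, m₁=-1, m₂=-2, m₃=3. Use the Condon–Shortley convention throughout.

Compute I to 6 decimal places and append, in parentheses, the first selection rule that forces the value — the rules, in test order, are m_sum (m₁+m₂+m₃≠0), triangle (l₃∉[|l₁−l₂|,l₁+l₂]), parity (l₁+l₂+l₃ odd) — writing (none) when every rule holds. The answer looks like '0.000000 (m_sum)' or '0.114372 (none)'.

0.171169 (none)

Checks pass: Σm=0; 12 even; l₃=5∈[3,7].
(2·5+1)(2·2+1)(2·5+1) = 605
Δ: 2! 8! 2! / 13! → 1/38610
sum: t=0:+1/2880 t=1:−1/576 t=2:+1/2880 = -1/960
3j²(5 2 5; 0 0 0) = Δ·Π!·Σ² = 10/429  (sign +1)
sum: t=0:+1/5760 = 1/5760
3j²(5 2 5; -1 -2 3) = Δ·Π!·Σ² = 56/2145  (sign +1)
combine: 4πI² = 605·10/429·56/2145 = 560/1521
take √, sign +1: I = 0.17116875
No selection rule forces the value: the integral is nonzero (none).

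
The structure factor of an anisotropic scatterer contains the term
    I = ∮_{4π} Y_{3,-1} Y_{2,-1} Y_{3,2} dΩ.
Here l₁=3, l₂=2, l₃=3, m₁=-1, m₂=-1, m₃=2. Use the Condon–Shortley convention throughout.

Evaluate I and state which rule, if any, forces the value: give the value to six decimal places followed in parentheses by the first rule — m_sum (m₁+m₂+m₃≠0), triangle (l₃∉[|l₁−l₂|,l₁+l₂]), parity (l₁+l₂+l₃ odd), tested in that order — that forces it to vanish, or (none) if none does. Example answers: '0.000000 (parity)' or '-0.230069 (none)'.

0.162868 (none)

Checks pass: Σm=0; 8 even; l₃=3∈[1,5].
(2·3+1)(2·2+1)(2·3+1) = 245
Δ: 2! 4! 2! / 9! → 1/3780
sum: t=0:+1/24 t=1:−1/4 t=2:+1/24 = -1/6
3j²(3 2 3; 0 0 0) = Δ·Π!·Σ² = 4/105  (sign +1)
sum: t=0:+1/48 t=1:−1/12 = -1/16
3j²(3 2 3; -1 -1 2) = Δ·Π!·Σ² = 1/28  (sign +1)
combine: 4πI² = 245·4/105·1/28 = 1/3
take √, sign +1: I = 0.16286750
No selection rule forces the value: the integral is nonzero (none).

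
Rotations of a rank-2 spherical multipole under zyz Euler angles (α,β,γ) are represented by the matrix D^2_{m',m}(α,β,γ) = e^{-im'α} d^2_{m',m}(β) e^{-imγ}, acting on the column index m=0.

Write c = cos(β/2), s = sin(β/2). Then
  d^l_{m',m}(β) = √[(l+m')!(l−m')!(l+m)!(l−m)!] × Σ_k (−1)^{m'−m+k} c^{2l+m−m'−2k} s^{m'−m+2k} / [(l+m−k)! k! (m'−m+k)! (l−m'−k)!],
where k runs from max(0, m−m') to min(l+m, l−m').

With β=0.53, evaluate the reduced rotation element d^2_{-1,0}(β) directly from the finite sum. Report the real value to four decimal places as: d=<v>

d^2_{-1,0}(β=0.5300) via the finite sum:
With c≡cos(β/2)=0.965093 and s≡sin(β/2)=0.261909, N=[1·6·2·2]^{1/2}=4.898979
The bounds max(0,m−m')=1 and min(l+m,l−m')=2 give 2 terms
  k=1: (−1)^0·4.8990/(2)·0.9651^3·0.2619^1 = +0.576678
  k=2: (−1)^1·4.8990/(2)·0.9651^1·0.2619^3 = -0.042471
d^2_{-1,0}(0.5300) = +0.576678 -0.042471 = +0.534206

d=0.5342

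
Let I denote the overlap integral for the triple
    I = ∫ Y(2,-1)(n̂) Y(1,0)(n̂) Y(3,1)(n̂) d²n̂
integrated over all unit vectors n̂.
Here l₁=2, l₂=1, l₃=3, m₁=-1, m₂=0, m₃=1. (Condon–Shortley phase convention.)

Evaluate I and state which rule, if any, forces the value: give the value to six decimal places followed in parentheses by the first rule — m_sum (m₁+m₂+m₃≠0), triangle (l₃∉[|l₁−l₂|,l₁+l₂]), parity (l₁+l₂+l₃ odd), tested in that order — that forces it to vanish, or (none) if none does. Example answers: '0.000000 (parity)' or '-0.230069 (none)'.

Checks pass: Σm=0; 6 even; l₃=3∈[1,3].
(2·2+1)(2·1+1)(2·3+1) = 105
Δ: 0! 4! 2! / 7! → 1/105
sum: t=0:+1/4 = 1/4
3j²(2 1 3; 0 0 0) = Δ·Π!·Σ² = 3/35  (sign -1)
sum: t=0:+1/6 = 1/6
3j²(2 1 3; -1 0 1) = Δ·Π!·Σ² = 8/105  (sign +1)
combine: 4πI² = 105·3/35·8/105 = 24/35
take √, sign -1: I = -0.23359668
No selection rule forces the value: the integral is nonzero (none).

-0.233597 (none)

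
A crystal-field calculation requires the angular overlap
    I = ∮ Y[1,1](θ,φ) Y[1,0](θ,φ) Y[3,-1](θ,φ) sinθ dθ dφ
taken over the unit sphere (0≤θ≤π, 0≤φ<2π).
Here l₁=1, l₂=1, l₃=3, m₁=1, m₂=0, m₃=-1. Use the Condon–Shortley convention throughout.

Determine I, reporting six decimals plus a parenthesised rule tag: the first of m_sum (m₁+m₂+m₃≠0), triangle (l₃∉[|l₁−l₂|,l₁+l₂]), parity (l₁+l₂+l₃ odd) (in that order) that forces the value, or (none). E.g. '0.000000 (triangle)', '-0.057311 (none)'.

|1−1|≤3≤1+1 violated ⇒ I = 0

0.000000 (triangle)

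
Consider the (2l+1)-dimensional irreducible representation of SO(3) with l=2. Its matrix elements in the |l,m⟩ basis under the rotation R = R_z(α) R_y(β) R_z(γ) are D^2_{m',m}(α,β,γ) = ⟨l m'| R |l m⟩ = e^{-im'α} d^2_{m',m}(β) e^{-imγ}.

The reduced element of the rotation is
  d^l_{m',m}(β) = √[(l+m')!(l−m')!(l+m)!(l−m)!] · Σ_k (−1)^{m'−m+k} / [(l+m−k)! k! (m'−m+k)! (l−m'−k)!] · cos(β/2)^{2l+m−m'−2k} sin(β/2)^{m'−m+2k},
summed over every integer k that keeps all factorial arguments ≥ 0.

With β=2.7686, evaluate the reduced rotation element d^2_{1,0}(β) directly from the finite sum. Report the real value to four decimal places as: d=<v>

d^2_{1,0}(β=2.7686) via the finite sum:
Half-angle: c=0.185417, s=0.982660. N=√(6·1·2·2)=4.898979
k∈{0,1} keeps every argument non-negative
  k=0: (−1)^1·4.8990/(2)·0.1854^3·0.9827^1 = -0.015344
  k=1: (−1)^2·4.8990/(2)·0.1854^1·0.9827^3 = +0.430958
d^2_{1,0}(2.7686) = -0.015344 +0.430958 = +0.415615

d=0.4156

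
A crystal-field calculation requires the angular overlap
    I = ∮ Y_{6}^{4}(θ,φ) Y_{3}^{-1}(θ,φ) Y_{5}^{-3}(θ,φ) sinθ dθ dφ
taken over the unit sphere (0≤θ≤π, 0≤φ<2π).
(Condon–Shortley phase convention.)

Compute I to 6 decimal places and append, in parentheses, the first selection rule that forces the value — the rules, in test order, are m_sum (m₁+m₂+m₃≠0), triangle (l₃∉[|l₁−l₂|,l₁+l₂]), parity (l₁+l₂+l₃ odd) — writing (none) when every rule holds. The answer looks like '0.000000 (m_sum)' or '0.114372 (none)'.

0.113950 (none)

Rules hold: Σm=0, L=14 even, 3≤5≤9.
N = 13·7·11 = 1001
Δ = 4!·8!·2!/15! = 1/675675
Racah Σ t=1..3: t=1:−1/8640 t=2:+1/2304 t=3:−1/8640 = 7/34560
⇒ 3j(6 3 5; 0 0 0)² = 7/429, sgn -1
Racah Σ t=0..2: t=0:+1/69120 t=1:−1/30240 t=2:+1/322560 = -1/64512
⇒ 3j(6 3 5; 4 -1 -3)² = 10/1001, sgn -1
4πI² = N·(3j₀)²·(3jₘ)² = 70/429
I = +1·√(0.16317/4π) = 0.11395029
No selection rule forces the value: the integral is nonzero (none).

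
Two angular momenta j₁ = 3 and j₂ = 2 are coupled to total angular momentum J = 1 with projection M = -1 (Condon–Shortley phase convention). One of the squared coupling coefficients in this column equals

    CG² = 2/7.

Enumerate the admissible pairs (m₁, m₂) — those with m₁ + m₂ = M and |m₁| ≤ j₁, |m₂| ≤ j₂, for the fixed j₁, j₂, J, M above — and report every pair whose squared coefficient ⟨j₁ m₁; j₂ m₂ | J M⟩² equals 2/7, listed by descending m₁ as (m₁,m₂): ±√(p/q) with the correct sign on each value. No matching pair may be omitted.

Admissible pairs with m₁+m₂ = M = -1: (-3,2), (-2,1), (-1,0), (0,-1), (1,-2)
  (m₁,m₂)=(1,-2): CG² = 1/35, CG = +√(1/35)
  (m₁,m₂)=(0,-1): CG² = 3/35, CG = −√(3/35)
  (m₁,m₂)=(-1,0): CG² = 6/35, CG = +√(6/35)
  (m₁,m₂)=(-2,1): CG² = 2/7, CG = −√(2/7)   ← matches the target
  (m₁,m₂)=(-3,2): CG² = 3/7, CG = +√(3/7)
Pairs with CG² = 2/7: (-2,1): −√(2/7)

(-2,1): −√(2/7)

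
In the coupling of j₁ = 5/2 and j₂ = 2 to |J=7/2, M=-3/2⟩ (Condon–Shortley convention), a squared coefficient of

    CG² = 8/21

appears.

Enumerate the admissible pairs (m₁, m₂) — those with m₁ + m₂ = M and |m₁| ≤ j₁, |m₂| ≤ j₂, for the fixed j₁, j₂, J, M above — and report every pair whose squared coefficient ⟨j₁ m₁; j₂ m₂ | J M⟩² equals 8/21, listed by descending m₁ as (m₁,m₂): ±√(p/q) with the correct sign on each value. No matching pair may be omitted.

Admissible pairs with m₁+m₂ = M = -3/2: (-5/2,1), (-3/2,0), (-1/2,-1), (1/2,-2)
  (m₁,m₂)=(1/2,-2): CG² = 8/21, CG = +√(8/21)   ← matches the target
  (m₁,m₂)=(-1/2,-1): CG² = 2/21, CG = +√(2/21)
  (m₁,m₂)=(-3/2,0): CG² = 2/7, CG = −√(2/7)
  (m₁,m₂)=(-5/2,1): CG² = 5/21, CG = −√(5/21)
Pairs with CG² = 8/21: (1/2,-2): +√(8/21)

(1/2,-2): +√(8/21)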